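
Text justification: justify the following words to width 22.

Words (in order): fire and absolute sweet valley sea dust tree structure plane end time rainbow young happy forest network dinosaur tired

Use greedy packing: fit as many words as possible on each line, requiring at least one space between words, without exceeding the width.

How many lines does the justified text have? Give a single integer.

Answer: 6

Derivation:
Line 1: ['fire', 'and', 'absolute'] (min_width=17, slack=5)
Line 2: ['sweet', 'valley', 'sea', 'dust'] (min_width=21, slack=1)
Line 3: ['tree', 'structure', 'plane'] (min_width=20, slack=2)
Line 4: ['end', 'time', 'rainbow', 'young'] (min_width=22, slack=0)
Line 5: ['happy', 'forest', 'network'] (min_width=20, slack=2)
Line 6: ['dinosaur', 'tired'] (min_width=14, slack=8)
Total lines: 6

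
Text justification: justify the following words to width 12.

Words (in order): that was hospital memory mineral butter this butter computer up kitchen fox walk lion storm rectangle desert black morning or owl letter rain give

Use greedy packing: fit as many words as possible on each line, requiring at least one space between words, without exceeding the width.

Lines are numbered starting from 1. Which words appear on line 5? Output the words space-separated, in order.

Answer: butter this

Derivation:
Line 1: ['that', 'was'] (min_width=8, slack=4)
Line 2: ['hospital'] (min_width=8, slack=4)
Line 3: ['memory'] (min_width=6, slack=6)
Line 4: ['mineral'] (min_width=7, slack=5)
Line 5: ['butter', 'this'] (min_width=11, slack=1)
Line 6: ['butter'] (min_width=6, slack=6)
Line 7: ['computer', 'up'] (min_width=11, slack=1)
Line 8: ['kitchen', 'fox'] (min_width=11, slack=1)
Line 9: ['walk', 'lion'] (min_width=9, slack=3)
Line 10: ['storm'] (min_width=5, slack=7)
Line 11: ['rectangle'] (min_width=9, slack=3)
Line 12: ['desert', 'black'] (min_width=12, slack=0)
Line 13: ['morning', 'or'] (min_width=10, slack=2)
Line 14: ['owl', 'letter'] (min_width=10, slack=2)
Line 15: ['rain', 'give'] (min_width=9, slack=3)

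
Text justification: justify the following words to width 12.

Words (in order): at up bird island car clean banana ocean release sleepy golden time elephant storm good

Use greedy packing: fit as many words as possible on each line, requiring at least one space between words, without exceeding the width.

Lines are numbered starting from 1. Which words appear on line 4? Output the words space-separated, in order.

Line 1: ['at', 'up', 'bird'] (min_width=10, slack=2)
Line 2: ['island', 'car'] (min_width=10, slack=2)
Line 3: ['clean', 'banana'] (min_width=12, slack=0)
Line 4: ['ocean'] (min_width=5, slack=7)
Line 5: ['release'] (min_width=7, slack=5)
Line 6: ['sleepy'] (min_width=6, slack=6)
Line 7: ['golden', 'time'] (min_width=11, slack=1)
Line 8: ['elephant'] (min_width=8, slack=4)
Line 9: ['storm', 'good'] (min_width=10, slack=2)

Answer: ocean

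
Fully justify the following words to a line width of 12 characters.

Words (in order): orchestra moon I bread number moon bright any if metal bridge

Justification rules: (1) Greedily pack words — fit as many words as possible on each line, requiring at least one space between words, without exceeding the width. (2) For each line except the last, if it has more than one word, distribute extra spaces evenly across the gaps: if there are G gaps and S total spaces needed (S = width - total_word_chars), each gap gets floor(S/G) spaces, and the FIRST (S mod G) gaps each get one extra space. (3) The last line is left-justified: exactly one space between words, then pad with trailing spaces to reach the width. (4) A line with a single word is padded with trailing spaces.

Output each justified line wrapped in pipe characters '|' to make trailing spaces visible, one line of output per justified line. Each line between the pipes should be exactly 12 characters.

Line 1: ['orchestra'] (min_width=9, slack=3)
Line 2: ['moon', 'I', 'bread'] (min_width=12, slack=0)
Line 3: ['number', 'moon'] (min_width=11, slack=1)
Line 4: ['bright', 'any'] (min_width=10, slack=2)
Line 5: ['if', 'metal'] (min_width=8, slack=4)
Line 6: ['bridge'] (min_width=6, slack=6)

Answer: |orchestra   |
|moon I bread|
|number  moon|
|bright   any|
|if     metal|
|bridge      |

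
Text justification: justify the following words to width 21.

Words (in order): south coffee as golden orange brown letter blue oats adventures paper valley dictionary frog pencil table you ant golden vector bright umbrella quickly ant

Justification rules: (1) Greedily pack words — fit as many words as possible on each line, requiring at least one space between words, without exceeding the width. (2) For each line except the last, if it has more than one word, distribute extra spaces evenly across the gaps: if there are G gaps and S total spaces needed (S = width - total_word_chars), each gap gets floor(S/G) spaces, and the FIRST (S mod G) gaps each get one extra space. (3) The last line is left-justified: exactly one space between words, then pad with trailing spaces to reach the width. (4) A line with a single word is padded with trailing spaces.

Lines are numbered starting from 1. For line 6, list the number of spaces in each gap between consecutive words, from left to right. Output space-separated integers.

Answer: 1 1 1

Derivation:
Line 1: ['south', 'coffee', 'as'] (min_width=15, slack=6)
Line 2: ['golden', 'orange', 'brown'] (min_width=19, slack=2)
Line 3: ['letter', 'blue', 'oats'] (min_width=16, slack=5)
Line 4: ['adventures', 'paper'] (min_width=16, slack=5)
Line 5: ['valley', 'dictionary'] (min_width=17, slack=4)
Line 6: ['frog', 'pencil', 'table', 'you'] (min_width=21, slack=0)
Line 7: ['ant', 'golden', 'vector'] (min_width=17, slack=4)
Line 8: ['bright', 'umbrella'] (min_width=15, slack=6)
Line 9: ['quickly', 'ant'] (min_width=11, slack=10)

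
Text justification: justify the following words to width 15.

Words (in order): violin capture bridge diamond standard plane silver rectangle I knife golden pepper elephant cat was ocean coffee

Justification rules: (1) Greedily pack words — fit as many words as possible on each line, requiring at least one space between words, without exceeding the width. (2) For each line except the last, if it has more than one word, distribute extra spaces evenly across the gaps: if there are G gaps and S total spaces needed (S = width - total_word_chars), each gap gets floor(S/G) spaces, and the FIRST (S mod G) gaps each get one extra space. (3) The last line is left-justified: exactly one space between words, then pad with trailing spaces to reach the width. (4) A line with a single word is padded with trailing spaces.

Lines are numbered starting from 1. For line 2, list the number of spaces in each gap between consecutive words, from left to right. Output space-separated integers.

Answer: 2

Derivation:
Line 1: ['violin', 'capture'] (min_width=14, slack=1)
Line 2: ['bridge', 'diamond'] (min_width=14, slack=1)
Line 3: ['standard', 'plane'] (min_width=14, slack=1)
Line 4: ['silver'] (min_width=6, slack=9)
Line 5: ['rectangle', 'I'] (min_width=11, slack=4)
Line 6: ['knife', 'golden'] (min_width=12, slack=3)
Line 7: ['pepper', 'elephant'] (min_width=15, slack=0)
Line 8: ['cat', 'was', 'ocean'] (min_width=13, slack=2)
Line 9: ['coffee'] (min_width=6, slack=9)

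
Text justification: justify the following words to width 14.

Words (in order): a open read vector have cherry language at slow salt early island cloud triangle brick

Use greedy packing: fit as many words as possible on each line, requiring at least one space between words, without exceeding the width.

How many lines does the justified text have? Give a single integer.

Answer: 8

Derivation:
Line 1: ['a', 'open', 'read'] (min_width=11, slack=3)
Line 2: ['vector', 'have'] (min_width=11, slack=3)
Line 3: ['cherry'] (min_width=6, slack=8)
Line 4: ['language', 'at'] (min_width=11, slack=3)
Line 5: ['slow', 'salt'] (min_width=9, slack=5)
Line 6: ['early', 'island'] (min_width=12, slack=2)
Line 7: ['cloud', 'triangle'] (min_width=14, slack=0)
Line 8: ['brick'] (min_width=5, slack=9)
Total lines: 8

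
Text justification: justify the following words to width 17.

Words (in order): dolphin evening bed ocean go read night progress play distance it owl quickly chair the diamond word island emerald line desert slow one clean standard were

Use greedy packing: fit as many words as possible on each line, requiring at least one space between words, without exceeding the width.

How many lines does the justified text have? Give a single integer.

Answer: 10

Derivation:
Line 1: ['dolphin', 'evening'] (min_width=15, slack=2)
Line 2: ['bed', 'ocean', 'go', 'read'] (min_width=17, slack=0)
Line 3: ['night', 'progress'] (min_width=14, slack=3)
Line 4: ['play', 'distance', 'it'] (min_width=16, slack=1)
Line 5: ['owl', 'quickly', 'chair'] (min_width=17, slack=0)
Line 6: ['the', 'diamond', 'word'] (min_width=16, slack=1)
Line 7: ['island', 'emerald'] (min_width=14, slack=3)
Line 8: ['line', 'desert', 'slow'] (min_width=16, slack=1)
Line 9: ['one', 'clean'] (min_width=9, slack=8)
Line 10: ['standard', 'were'] (min_width=13, slack=4)
Total lines: 10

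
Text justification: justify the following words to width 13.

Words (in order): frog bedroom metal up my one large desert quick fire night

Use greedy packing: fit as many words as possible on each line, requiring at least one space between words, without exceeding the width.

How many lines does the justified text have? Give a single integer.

Line 1: ['frog', 'bedroom'] (min_width=12, slack=1)
Line 2: ['metal', 'up', 'my'] (min_width=11, slack=2)
Line 3: ['one', 'large'] (min_width=9, slack=4)
Line 4: ['desert', 'quick'] (min_width=12, slack=1)
Line 5: ['fire', 'night'] (min_width=10, slack=3)
Total lines: 5

Answer: 5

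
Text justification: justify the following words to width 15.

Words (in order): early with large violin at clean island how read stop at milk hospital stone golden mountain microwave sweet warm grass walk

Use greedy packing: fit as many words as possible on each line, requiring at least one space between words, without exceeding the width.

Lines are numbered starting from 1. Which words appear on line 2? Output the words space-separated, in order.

Line 1: ['early', 'with'] (min_width=10, slack=5)
Line 2: ['large', 'violin', 'at'] (min_width=15, slack=0)
Line 3: ['clean', 'island'] (min_width=12, slack=3)
Line 4: ['how', 'read', 'stop'] (min_width=13, slack=2)
Line 5: ['at', 'milk'] (min_width=7, slack=8)
Line 6: ['hospital', 'stone'] (min_width=14, slack=1)
Line 7: ['golden', 'mountain'] (min_width=15, slack=0)
Line 8: ['microwave', 'sweet'] (min_width=15, slack=0)
Line 9: ['warm', 'grass', 'walk'] (min_width=15, slack=0)

Answer: large violin at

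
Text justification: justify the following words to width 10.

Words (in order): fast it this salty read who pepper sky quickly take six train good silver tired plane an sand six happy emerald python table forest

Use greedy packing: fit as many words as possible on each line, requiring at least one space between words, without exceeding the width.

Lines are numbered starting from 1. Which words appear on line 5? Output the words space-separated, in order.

Line 1: ['fast', 'it'] (min_width=7, slack=3)
Line 2: ['this', 'salty'] (min_width=10, slack=0)
Line 3: ['read', 'who'] (min_width=8, slack=2)
Line 4: ['pepper', 'sky'] (min_width=10, slack=0)
Line 5: ['quickly'] (min_width=7, slack=3)
Line 6: ['take', 'six'] (min_width=8, slack=2)
Line 7: ['train', 'good'] (min_width=10, slack=0)
Line 8: ['silver'] (min_width=6, slack=4)
Line 9: ['tired'] (min_width=5, slack=5)
Line 10: ['plane', 'an'] (min_width=8, slack=2)
Line 11: ['sand', 'six'] (min_width=8, slack=2)
Line 12: ['happy'] (min_width=5, slack=5)
Line 13: ['emerald'] (min_width=7, slack=3)
Line 14: ['python'] (min_width=6, slack=4)
Line 15: ['table'] (min_width=5, slack=5)
Line 16: ['forest'] (min_width=6, slack=4)

Answer: quickly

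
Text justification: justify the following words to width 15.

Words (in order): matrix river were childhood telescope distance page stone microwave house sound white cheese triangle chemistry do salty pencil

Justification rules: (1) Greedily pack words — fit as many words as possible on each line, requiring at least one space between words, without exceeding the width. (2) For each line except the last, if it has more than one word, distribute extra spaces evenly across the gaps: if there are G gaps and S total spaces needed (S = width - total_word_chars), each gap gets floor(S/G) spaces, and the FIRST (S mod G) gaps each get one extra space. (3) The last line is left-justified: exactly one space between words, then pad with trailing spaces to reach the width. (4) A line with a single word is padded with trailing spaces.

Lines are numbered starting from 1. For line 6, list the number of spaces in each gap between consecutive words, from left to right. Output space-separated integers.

Answer: 5

Derivation:
Line 1: ['matrix', 'river'] (min_width=12, slack=3)
Line 2: ['were', 'childhood'] (min_width=14, slack=1)
Line 3: ['telescope'] (min_width=9, slack=6)
Line 4: ['distance', 'page'] (min_width=13, slack=2)
Line 5: ['stone', 'microwave'] (min_width=15, slack=0)
Line 6: ['house', 'sound'] (min_width=11, slack=4)
Line 7: ['white', 'cheese'] (min_width=12, slack=3)
Line 8: ['triangle'] (min_width=8, slack=7)
Line 9: ['chemistry', 'do'] (min_width=12, slack=3)
Line 10: ['salty', 'pencil'] (min_width=12, slack=3)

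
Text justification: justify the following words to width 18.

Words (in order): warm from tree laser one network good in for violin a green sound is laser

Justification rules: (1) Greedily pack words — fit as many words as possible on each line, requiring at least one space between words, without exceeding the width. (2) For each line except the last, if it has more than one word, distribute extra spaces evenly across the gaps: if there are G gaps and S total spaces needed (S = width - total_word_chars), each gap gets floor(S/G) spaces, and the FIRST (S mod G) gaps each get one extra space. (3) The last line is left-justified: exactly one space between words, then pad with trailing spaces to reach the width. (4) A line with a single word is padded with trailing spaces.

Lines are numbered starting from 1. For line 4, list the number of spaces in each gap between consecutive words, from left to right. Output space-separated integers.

Answer: 2 2 1

Derivation:
Line 1: ['warm', 'from', 'tree'] (min_width=14, slack=4)
Line 2: ['laser', 'one', 'network'] (min_width=17, slack=1)
Line 3: ['good', 'in', 'for', 'violin'] (min_width=18, slack=0)
Line 4: ['a', 'green', 'sound', 'is'] (min_width=16, slack=2)
Line 5: ['laser'] (min_width=5, slack=13)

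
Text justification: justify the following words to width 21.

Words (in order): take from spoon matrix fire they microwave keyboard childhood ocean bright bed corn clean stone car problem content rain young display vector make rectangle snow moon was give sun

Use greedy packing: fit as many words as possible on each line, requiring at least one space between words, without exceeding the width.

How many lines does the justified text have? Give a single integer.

Line 1: ['take', 'from', 'spoon'] (min_width=15, slack=6)
Line 2: ['matrix', 'fire', 'they'] (min_width=16, slack=5)
Line 3: ['microwave', 'keyboard'] (min_width=18, slack=3)
Line 4: ['childhood', 'ocean'] (min_width=15, slack=6)
Line 5: ['bright', 'bed', 'corn', 'clean'] (min_width=21, slack=0)
Line 6: ['stone', 'car', 'problem'] (min_width=17, slack=4)
Line 7: ['content', 'rain', 'young'] (min_width=18, slack=3)
Line 8: ['display', 'vector', 'make'] (min_width=19, slack=2)
Line 9: ['rectangle', 'snow', 'moon'] (min_width=19, slack=2)
Line 10: ['was', 'give', 'sun'] (min_width=12, slack=9)
Total lines: 10

Answer: 10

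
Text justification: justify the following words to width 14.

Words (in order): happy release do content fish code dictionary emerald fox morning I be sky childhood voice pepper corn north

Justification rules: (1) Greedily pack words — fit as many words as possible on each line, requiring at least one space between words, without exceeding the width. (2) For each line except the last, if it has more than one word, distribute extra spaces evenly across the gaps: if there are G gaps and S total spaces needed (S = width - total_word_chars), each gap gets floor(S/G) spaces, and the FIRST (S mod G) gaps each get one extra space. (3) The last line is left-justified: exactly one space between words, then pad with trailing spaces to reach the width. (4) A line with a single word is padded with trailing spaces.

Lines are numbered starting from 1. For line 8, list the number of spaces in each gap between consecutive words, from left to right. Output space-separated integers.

Answer: 3

Derivation:
Line 1: ['happy', 'release'] (min_width=13, slack=1)
Line 2: ['do', 'content'] (min_width=10, slack=4)
Line 3: ['fish', 'code'] (min_width=9, slack=5)
Line 4: ['dictionary'] (min_width=10, slack=4)
Line 5: ['emerald', 'fox'] (min_width=11, slack=3)
Line 6: ['morning', 'I', 'be'] (min_width=12, slack=2)
Line 7: ['sky', 'childhood'] (min_width=13, slack=1)
Line 8: ['voice', 'pepper'] (min_width=12, slack=2)
Line 9: ['corn', 'north'] (min_width=10, slack=4)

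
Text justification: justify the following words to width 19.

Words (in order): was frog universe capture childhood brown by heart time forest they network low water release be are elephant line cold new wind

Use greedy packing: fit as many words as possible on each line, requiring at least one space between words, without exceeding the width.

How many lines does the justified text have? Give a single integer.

Answer: 7

Derivation:
Line 1: ['was', 'frog', 'universe'] (min_width=17, slack=2)
Line 2: ['capture', 'childhood'] (min_width=17, slack=2)
Line 3: ['brown', 'by', 'heart', 'time'] (min_width=19, slack=0)
Line 4: ['forest', 'they', 'network'] (min_width=19, slack=0)
Line 5: ['low', 'water', 'release'] (min_width=17, slack=2)
Line 6: ['be', 'are', 'elephant'] (min_width=15, slack=4)
Line 7: ['line', 'cold', 'new', 'wind'] (min_width=18, slack=1)
Total lines: 7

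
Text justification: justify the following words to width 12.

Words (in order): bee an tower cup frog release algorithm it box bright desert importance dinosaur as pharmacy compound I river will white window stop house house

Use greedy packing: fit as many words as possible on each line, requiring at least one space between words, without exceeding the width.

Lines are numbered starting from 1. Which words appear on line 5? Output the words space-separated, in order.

Answer: box bright

Derivation:
Line 1: ['bee', 'an', 'tower'] (min_width=12, slack=0)
Line 2: ['cup', 'frog'] (min_width=8, slack=4)
Line 3: ['release'] (min_width=7, slack=5)
Line 4: ['algorithm', 'it'] (min_width=12, slack=0)
Line 5: ['box', 'bright'] (min_width=10, slack=2)
Line 6: ['desert'] (min_width=6, slack=6)
Line 7: ['importance'] (min_width=10, slack=2)
Line 8: ['dinosaur', 'as'] (min_width=11, slack=1)
Line 9: ['pharmacy'] (min_width=8, slack=4)
Line 10: ['compound', 'I'] (min_width=10, slack=2)
Line 11: ['river', 'will'] (min_width=10, slack=2)
Line 12: ['white', 'window'] (min_width=12, slack=0)
Line 13: ['stop', 'house'] (min_width=10, slack=2)
Line 14: ['house'] (min_width=5, slack=7)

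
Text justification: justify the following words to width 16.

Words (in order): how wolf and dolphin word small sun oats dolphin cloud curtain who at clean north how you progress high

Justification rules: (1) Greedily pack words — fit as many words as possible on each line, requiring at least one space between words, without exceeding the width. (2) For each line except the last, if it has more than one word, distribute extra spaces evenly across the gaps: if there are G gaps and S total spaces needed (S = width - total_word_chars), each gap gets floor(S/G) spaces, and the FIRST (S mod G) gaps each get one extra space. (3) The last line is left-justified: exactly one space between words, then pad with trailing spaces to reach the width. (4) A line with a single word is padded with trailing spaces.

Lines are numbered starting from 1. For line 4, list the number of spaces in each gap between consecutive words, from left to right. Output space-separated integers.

Line 1: ['how', 'wolf', 'and'] (min_width=12, slack=4)
Line 2: ['dolphin', 'word'] (min_width=12, slack=4)
Line 3: ['small', 'sun', 'oats'] (min_width=14, slack=2)
Line 4: ['dolphin', 'cloud'] (min_width=13, slack=3)
Line 5: ['curtain', 'who', 'at'] (min_width=14, slack=2)
Line 6: ['clean', 'north', 'how'] (min_width=15, slack=1)
Line 7: ['you', 'progress'] (min_width=12, slack=4)
Line 8: ['high'] (min_width=4, slack=12)

Answer: 4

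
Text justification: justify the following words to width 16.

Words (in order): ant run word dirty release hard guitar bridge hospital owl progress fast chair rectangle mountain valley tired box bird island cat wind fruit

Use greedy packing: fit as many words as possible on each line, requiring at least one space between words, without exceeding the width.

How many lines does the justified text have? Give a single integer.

Line 1: ['ant', 'run', 'word'] (min_width=12, slack=4)
Line 2: ['dirty', 'release'] (min_width=13, slack=3)
Line 3: ['hard', 'guitar'] (min_width=11, slack=5)
Line 4: ['bridge', 'hospital'] (min_width=15, slack=1)
Line 5: ['owl', 'progress'] (min_width=12, slack=4)
Line 6: ['fast', 'chair'] (min_width=10, slack=6)
Line 7: ['rectangle'] (min_width=9, slack=7)
Line 8: ['mountain', 'valley'] (min_width=15, slack=1)
Line 9: ['tired', 'box', 'bird'] (min_width=14, slack=2)
Line 10: ['island', 'cat', 'wind'] (min_width=15, slack=1)
Line 11: ['fruit'] (min_width=5, slack=11)
Total lines: 11

Answer: 11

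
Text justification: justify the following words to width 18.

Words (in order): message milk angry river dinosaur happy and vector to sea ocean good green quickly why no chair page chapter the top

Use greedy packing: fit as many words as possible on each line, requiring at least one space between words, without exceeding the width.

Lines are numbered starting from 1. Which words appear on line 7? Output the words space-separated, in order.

Answer: chapter the top

Derivation:
Line 1: ['message', 'milk', 'angry'] (min_width=18, slack=0)
Line 2: ['river', 'dinosaur'] (min_width=14, slack=4)
Line 3: ['happy', 'and', 'vector'] (min_width=16, slack=2)
Line 4: ['to', 'sea', 'ocean', 'good'] (min_width=17, slack=1)
Line 5: ['green', 'quickly', 'why'] (min_width=17, slack=1)
Line 6: ['no', 'chair', 'page'] (min_width=13, slack=5)
Line 7: ['chapter', 'the', 'top'] (min_width=15, slack=3)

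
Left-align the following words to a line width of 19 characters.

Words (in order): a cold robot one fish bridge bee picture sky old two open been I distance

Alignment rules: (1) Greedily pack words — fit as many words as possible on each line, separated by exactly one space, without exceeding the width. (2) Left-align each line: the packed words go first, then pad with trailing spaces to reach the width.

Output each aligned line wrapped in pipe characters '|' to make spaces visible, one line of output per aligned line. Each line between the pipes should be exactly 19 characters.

Answer: |a cold robot one   |
|fish bridge bee    |
|picture sky old two|
|open been I        |
|distance           |

Derivation:
Line 1: ['a', 'cold', 'robot', 'one'] (min_width=16, slack=3)
Line 2: ['fish', 'bridge', 'bee'] (min_width=15, slack=4)
Line 3: ['picture', 'sky', 'old', 'two'] (min_width=19, slack=0)
Line 4: ['open', 'been', 'I'] (min_width=11, slack=8)
Line 5: ['distance'] (min_width=8, slack=11)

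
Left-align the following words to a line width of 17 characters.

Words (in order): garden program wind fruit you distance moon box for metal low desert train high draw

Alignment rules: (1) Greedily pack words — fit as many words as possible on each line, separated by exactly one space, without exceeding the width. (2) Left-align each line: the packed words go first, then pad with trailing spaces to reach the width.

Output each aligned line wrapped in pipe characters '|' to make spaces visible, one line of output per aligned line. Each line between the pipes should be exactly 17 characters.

Answer: |garden program   |
|wind fruit you   |
|distance moon box|
|for metal low    |
|desert train high|
|draw             |

Derivation:
Line 1: ['garden', 'program'] (min_width=14, slack=3)
Line 2: ['wind', 'fruit', 'you'] (min_width=14, slack=3)
Line 3: ['distance', 'moon', 'box'] (min_width=17, slack=0)
Line 4: ['for', 'metal', 'low'] (min_width=13, slack=4)
Line 5: ['desert', 'train', 'high'] (min_width=17, slack=0)
Line 6: ['draw'] (min_width=4, slack=13)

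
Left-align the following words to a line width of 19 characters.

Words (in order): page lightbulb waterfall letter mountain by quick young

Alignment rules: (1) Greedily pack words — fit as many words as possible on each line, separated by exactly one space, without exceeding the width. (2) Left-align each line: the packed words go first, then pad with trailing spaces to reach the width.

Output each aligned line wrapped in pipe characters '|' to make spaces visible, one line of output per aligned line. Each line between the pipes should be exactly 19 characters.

Answer: |page lightbulb     |
|waterfall letter   |
|mountain by quick  |
|young              |

Derivation:
Line 1: ['page', 'lightbulb'] (min_width=14, slack=5)
Line 2: ['waterfall', 'letter'] (min_width=16, slack=3)
Line 3: ['mountain', 'by', 'quick'] (min_width=17, slack=2)
Line 4: ['young'] (min_width=5, slack=14)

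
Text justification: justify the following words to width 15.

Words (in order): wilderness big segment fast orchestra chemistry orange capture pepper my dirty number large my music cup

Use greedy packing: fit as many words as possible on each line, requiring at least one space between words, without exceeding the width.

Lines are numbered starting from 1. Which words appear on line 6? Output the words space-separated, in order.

Line 1: ['wilderness', 'big'] (min_width=14, slack=1)
Line 2: ['segment', 'fast'] (min_width=12, slack=3)
Line 3: ['orchestra'] (min_width=9, slack=6)
Line 4: ['chemistry'] (min_width=9, slack=6)
Line 5: ['orange', 'capture'] (min_width=14, slack=1)
Line 6: ['pepper', 'my', 'dirty'] (min_width=15, slack=0)
Line 7: ['number', 'large', 'my'] (min_width=15, slack=0)
Line 8: ['music', 'cup'] (min_width=9, slack=6)

Answer: pepper my dirty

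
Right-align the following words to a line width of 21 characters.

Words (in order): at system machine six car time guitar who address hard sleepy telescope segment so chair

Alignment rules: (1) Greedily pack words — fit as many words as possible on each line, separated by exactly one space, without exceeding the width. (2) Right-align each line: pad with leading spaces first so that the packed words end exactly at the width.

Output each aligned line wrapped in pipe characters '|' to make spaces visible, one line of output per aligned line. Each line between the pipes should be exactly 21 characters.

Answer: |at system machine six|
|  car time guitar who|
|  address hard sleepy|
| telescope segment so|
|                chair|

Derivation:
Line 1: ['at', 'system', 'machine', 'six'] (min_width=21, slack=0)
Line 2: ['car', 'time', 'guitar', 'who'] (min_width=19, slack=2)
Line 3: ['address', 'hard', 'sleepy'] (min_width=19, slack=2)
Line 4: ['telescope', 'segment', 'so'] (min_width=20, slack=1)
Line 5: ['chair'] (min_width=5, slack=16)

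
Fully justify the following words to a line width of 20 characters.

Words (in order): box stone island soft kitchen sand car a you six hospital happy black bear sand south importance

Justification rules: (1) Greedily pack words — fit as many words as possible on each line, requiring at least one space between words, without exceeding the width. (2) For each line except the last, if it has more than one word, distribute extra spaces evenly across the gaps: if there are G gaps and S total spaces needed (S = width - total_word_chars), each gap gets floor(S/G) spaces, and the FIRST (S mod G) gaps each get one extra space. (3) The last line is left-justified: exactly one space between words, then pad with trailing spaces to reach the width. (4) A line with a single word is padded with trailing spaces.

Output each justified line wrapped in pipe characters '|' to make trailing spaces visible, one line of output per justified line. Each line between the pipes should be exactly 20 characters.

Line 1: ['box', 'stone', 'island'] (min_width=16, slack=4)
Line 2: ['soft', 'kitchen', 'sand'] (min_width=17, slack=3)
Line 3: ['car', 'a', 'you', 'six'] (min_width=13, slack=7)
Line 4: ['hospital', 'happy', 'black'] (min_width=20, slack=0)
Line 5: ['bear', 'sand', 'south'] (min_width=15, slack=5)
Line 6: ['importance'] (min_width=10, slack=10)

Answer: |box   stone   island|
|soft   kitchen  sand|
|car    a   you   six|
|hospital happy black|
|bear    sand   south|
|importance          |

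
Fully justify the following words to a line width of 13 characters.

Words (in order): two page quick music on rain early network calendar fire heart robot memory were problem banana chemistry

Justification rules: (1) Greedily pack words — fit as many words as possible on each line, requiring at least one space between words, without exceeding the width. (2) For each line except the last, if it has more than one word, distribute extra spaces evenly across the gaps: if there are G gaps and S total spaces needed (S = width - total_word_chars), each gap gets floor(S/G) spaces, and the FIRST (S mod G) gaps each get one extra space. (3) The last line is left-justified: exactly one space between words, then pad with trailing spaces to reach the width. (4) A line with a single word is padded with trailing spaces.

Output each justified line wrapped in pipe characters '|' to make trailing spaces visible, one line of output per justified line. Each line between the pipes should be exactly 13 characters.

Line 1: ['two', 'page'] (min_width=8, slack=5)
Line 2: ['quick', 'music'] (min_width=11, slack=2)
Line 3: ['on', 'rain', 'early'] (min_width=13, slack=0)
Line 4: ['network'] (min_width=7, slack=6)
Line 5: ['calendar', 'fire'] (min_width=13, slack=0)
Line 6: ['heart', 'robot'] (min_width=11, slack=2)
Line 7: ['memory', 'were'] (min_width=11, slack=2)
Line 8: ['problem'] (min_width=7, slack=6)
Line 9: ['banana'] (min_width=6, slack=7)
Line 10: ['chemistry'] (min_width=9, slack=4)

Answer: |two      page|
|quick   music|
|on rain early|
|network      |
|calendar fire|
|heart   robot|
|memory   were|
|problem      |
|banana       |
|chemistry    |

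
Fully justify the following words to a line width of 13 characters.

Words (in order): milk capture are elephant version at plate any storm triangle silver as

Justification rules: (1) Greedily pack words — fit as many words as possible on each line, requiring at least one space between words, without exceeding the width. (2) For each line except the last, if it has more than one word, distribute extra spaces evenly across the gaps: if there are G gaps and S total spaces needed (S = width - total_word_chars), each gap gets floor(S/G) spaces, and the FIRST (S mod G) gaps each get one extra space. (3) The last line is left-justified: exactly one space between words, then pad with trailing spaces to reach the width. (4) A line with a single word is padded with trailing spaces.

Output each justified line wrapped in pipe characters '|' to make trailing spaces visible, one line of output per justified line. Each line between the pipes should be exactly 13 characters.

Line 1: ['milk', 'capture'] (min_width=12, slack=1)
Line 2: ['are', 'elephant'] (min_width=12, slack=1)
Line 3: ['version', 'at'] (min_width=10, slack=3)
Line 4: ['plate', 'any'] (min_width=9, slack=4)
Line 5: ['storm'] (min_width=5, slack=8)
Line 6: ['triangle'] (min_width=8, slack=5)
Line 7: ['silver', 'as'] (min_width=9, slack=4)

Answer: |milk  capture|
|are  elephant|
|version    at|
|plate     any|
|storm        |
|triangle     |
|silver as    |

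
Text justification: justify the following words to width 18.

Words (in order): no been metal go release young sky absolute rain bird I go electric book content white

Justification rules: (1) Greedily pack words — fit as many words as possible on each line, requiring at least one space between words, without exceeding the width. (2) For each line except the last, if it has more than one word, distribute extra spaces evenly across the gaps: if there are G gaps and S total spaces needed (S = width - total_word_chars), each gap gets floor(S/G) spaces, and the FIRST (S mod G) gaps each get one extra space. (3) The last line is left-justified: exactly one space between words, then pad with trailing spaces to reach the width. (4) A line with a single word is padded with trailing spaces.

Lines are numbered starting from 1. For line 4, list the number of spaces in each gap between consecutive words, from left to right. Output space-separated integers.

Line 1: ['no', 'been', 'metal', 'go'] (min_width=16, slack=2)
Line 2: ['release', 'young', 'sky'] (min_width=17, slack=1)
Line 3: ['absolute', 'rain', 'bird'] (min_width=18, slack=0)
Line 4: ['I', 'go', 'electric', 'book'] (min_width=18, slack=0)
Line 5: ['content', 'white'] (min_width=13, slack=5)

Answer: 1 1 1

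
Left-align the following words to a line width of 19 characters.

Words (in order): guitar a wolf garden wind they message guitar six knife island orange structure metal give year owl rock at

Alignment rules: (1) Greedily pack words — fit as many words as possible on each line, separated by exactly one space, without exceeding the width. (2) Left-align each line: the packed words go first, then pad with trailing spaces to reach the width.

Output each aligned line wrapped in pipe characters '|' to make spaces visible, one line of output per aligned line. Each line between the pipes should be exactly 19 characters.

Line 1: ['guitar', 'a', 'wolf'] (min_width=13, slack=6)
Line 2: ['garden', 'wind', 'they'] (min_width=16, slack=3)
Line 3: ['message', 'guitar', 'six'] (min_width=18, slack=1)
Line 4: ['knife', 'island', 'orange'] (min_width=19, slack=0)
Line 5: ['structure', 'metal'] (min_width=15, slack=4)
Line 6: ['give', 'year', 'owl', 'rock'] (min_width=18, slack=1)
Line 7: ['at'] (min_width=2, slack=17)

Answer: |guitar a wolf      |
|garden wind they   |
|message guitar six |
|knife island orange|
|structure metal    |
|give year owl rock |
|at                 |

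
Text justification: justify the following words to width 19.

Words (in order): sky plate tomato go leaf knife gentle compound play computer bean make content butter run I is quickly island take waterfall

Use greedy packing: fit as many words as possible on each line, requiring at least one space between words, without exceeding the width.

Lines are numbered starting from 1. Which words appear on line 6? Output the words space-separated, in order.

Line 1: ['sky', 'plate', 'tomato', 'go'] (min_width=19, slack=0)
Line 2: ['leaf', 'knife', 'gentle'] (min_width=17, slack=2)
Line 3: ['compound', 'play'] (min_width=13, slack=6)
Line 4: ['computer', 'bean', 'make'] (min_width=18, slack=1)
Line 5: ['content', 'butter', 'run'] (min_width=18, slack=1)
Line 6: ['I', 'is', 'quickly', 'island'] (min_width=19, slack=0)
Line 7: ['take', 'waterfall'] (min_width=14, slack=5)

Answer: I is quickly island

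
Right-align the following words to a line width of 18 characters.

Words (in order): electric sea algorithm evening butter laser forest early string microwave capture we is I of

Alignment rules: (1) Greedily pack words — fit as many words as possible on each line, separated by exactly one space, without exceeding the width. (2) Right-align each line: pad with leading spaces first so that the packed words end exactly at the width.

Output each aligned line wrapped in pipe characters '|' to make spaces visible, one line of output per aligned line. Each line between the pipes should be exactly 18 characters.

Line 1: ['electric', 'sea'] (min_width=12, slack=6)
Line 2: ['algorithm', 'evening'] (min_width=17, slack=1)
Line 3: ['butter', 'laser'] (min_width=12, slack=6)
Line 4: ['forest', 'early'] (min_width=12, slack=6)
Line 5: ['string', 'microwave'] (min_width=16, slack=2)
Line 6: ['capture', 'we', 'is', 'I', 'of'] (min_width=18, slack=0)

Answer: |      electric sea|
| algorithm evening|
|      butter laser|
|      forest early|
|  string microwave|
|capture we is I of|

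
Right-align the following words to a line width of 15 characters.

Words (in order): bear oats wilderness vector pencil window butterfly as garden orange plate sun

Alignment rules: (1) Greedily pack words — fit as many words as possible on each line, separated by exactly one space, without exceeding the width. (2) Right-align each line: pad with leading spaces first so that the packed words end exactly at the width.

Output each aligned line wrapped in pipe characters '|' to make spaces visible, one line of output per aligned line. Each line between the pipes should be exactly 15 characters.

Line 1: ['bear', 'oats'] (min_width=9, slack=6)
Line 2: ['wilderness'] (min_width=10, slack=5)
Line 3: ['vector', 'pencil'] (min_width=13, slack=2)
Line 4: ['window'] (min_width=6, slack=9)
Line 5: ['butterfly', 'as'] (min_width=12, slack=3)
Line 6: ['garden', 'orange'] (min_width=13, slack=2)
Line 7: ['plate', 'sun'] (min_width=9, slack=6)

Answer: |      bear oats|
|     wilderness|
|  vector pencil|
|         window|
|   butterfly as|
|  garden orange|
|      plate sun|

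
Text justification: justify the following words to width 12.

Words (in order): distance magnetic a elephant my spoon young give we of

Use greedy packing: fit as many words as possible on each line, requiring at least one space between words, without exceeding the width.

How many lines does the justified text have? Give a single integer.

Answer: 5

Derivation:
Line 1: ['distance'] (min_width=8, slack=4)
Line 2: ['magnetic', 'a'] (min_width=10, slack=2)
Line 3: ['elephant', 'my'] (min_width=11, slack=1)
Line 4: ['spoon', 'young'] (min_width=11, slack=1)
Line 5: ['give', 'we', 'of'] (min_width=10, slack=2)
Total lines: 5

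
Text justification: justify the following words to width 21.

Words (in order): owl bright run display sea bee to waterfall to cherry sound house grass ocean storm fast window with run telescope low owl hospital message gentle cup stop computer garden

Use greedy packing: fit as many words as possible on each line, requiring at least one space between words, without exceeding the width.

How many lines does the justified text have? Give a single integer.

Line 1: ['owl', 'bright', 'run'] (min_width=14, slack=7)
Line 2: ['display', 'sea', 'bee', 'to'] (min_width=18, slack=3)
Line 3: ['waterfall', 'to', 'cherry'] (min_width=19, slack=2)
Line 4: ['sound', 'house', 'grass'] (min_width=17, slack=4)
Line 5: ['ocean', 'storm', 'fast'] (min_width=16, slack=5)
Line 6: ['window', 'with', 'run'] (min_width=15, slack=6)
Line 7: ['telescope', 'low', 'owl'] (min_width=17, slack=4)
Line 8: ['hospital', 'message'] (min_width=16, slack=5)
Line 9: ['gentle', 'cup', 'stop'] (min_width=15, slack=6)
Line 10: ['computer', 'garden'] (min_width=15, slack=6)
Total lines: 10

Answer: 10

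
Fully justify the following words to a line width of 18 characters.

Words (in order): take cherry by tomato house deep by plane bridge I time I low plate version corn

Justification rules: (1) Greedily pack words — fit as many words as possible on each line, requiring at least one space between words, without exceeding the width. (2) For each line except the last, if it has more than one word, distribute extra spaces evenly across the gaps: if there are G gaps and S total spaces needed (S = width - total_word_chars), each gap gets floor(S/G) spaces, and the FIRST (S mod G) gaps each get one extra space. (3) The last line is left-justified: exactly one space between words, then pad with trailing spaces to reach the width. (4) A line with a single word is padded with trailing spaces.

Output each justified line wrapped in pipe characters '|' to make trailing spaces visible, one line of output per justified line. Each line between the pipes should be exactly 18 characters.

Line 1: ['take', 'cherry', 'by'] (min_width=14, slack=4)
Line 2: ['tomato', 'house', 'deep'] (min_width=17, slack=1)
Line 3: ['by', 'plane', 'bridge', 'I'] (min_width=17, slack=1)
Line 4: ['time', 'I', 'low', 'plate'] (min_width=16, slack=2)
Line 5: ['version', 'corn'] (min_width=12, slack=6)

Answer: |take   cherry   by|
|tomato  house deep|
|by  plane bridge I|
|time  I  low plate|
|version corn      |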